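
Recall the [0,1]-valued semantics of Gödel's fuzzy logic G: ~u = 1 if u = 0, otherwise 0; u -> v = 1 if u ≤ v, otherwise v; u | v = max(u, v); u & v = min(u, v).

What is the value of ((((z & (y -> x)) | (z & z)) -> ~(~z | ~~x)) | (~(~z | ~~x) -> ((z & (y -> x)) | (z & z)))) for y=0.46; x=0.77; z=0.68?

1.00

(y -> x): 0.46 ≤ 0.77, so result = 1
(z & (y -> x)) = min(0.68, 1) = 0.68
(z & z) = min(0.68, 0.68) = 0.68
((z & (y -> x)) | (z & z)) = max(0.68, 0.68) = 0.68
~z: Gödel ¬ of 0.68 = 0 (operand ≠ 0)
~x: Gödel ¬ of 0.77 = 0 (operand ≠ 0)
~~x: Gödel ¬ of 0 = 1 (operand is 0)
(~z | ~~x) = max(0, 1) = 1
~(~z | ~~x): Gödel ¬ of 1 = 0 (operand ≠ 0)
(((z & (y -> x)) | (z & z)) -> ~(~z | ~~x)): 0.68 > 0, so result = 0
~z: Gödel ¬ of 0.68 = 0 (operand ≠ 0)
~x: Gödel ¬ of 0.77 = 0 (operand ≠ 0)
~~x: Gödel ¬ of 0 = 1 (operand is 0)
(~z | ~~x) = max(0, 1) = 1
~(~z | ~~x): Gödel ¬ of 1 = 0 (operand ≠ 0)
(y -> x): 0.46 ≤ 0.77, so result = 1
(z & (y -> x)) = min(0.68, 1) = 0.68
(z & z) = min(0.68, 0.68) = 0.68
((z & (y -> x)) | (z & z)) = max(0.68, 0.68) = 0.68
(~(~z | ~~x) -> ((z & (y -> x)) | (z & z))): 0 ≤ 0.68, so result = 1
((((z & (y -> x)) | (z & z)) -> ~(~z | ~~x)) | (~(~z | ~~x) -> ((z & (y -> x)) | (z & z)))) = max(0, 1) = 1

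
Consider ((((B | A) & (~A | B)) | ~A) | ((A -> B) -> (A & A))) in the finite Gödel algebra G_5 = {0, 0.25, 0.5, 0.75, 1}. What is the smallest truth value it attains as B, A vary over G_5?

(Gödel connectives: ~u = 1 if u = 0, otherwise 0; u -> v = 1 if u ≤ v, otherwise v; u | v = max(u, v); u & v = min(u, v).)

The minimum is attained at B = 0.25, A = 0.25:
  (B | A) = max(0.25, 0.25) = 0.25
  ~A: Gödel ¬ of 0.25 = 0 (operand ≠ 0)
  (~A | B) = max(0, 0.25) = 0.25
  ((B | A) & (~A | B)) = min(0.25, 0.25) = 0.25
  ~A: Gödel ¬ of 0.25 = 0 (operand ≠ 0)
  (((B | A) & (~A | B)) | ~A) = max(0.25, 0) = 0.25
  (A -> B): 0.25 ≤ 0.25, so result = 1
  (A & A) = min(0.25, 0.25) = 0.25
  ((A -> B) -> (A & A)): 1 > 0.25, so result = 0.25
  ((((B | A) & (~A | B)) | ~A) | ((A -> B) -> (A & A))) = max(0.25, 0.25) = 0.25
Checking all 25 assignments confirms none give a value below 0.25.

0.25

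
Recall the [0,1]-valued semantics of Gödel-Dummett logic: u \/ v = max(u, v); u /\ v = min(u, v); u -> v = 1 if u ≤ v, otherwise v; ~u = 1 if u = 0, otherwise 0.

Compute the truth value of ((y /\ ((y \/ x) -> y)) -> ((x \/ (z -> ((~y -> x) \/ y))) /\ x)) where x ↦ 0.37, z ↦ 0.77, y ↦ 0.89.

(y \/ x) = max(0.89, 0.37) = 0.89
((y \/ x) -> y): 0.89 ≤ 0.89, so result = 1
(y /\ ((y \/ x) -> y)) = min(0.89, 1) = 0.89
~y: Gödel ¬ of 0.89 = 0 (operand ≠ 0)
(~y -> x): 0 ≤ 0.37, so result = 1
((~y -> x) \/ y) = max(1, 0.89) = 1
(z -> ((~y -> x) \/ y)): 0.77 ≤ 1, so result = 1
(x \/ (z -> ((~y -> x) \/ y))) = max(0.37, 1) = 1
((x \/ (z -> ((~y -> x) \/ y))) /\ x) = min(1, 0.37) = 0.37
((y /\ ((y \/ x) -> y)) -> ((x \/ (z -> ((~y -> x) \/ y))) /\ x)): 0.89 > 0.37, so result = 0.37

0.37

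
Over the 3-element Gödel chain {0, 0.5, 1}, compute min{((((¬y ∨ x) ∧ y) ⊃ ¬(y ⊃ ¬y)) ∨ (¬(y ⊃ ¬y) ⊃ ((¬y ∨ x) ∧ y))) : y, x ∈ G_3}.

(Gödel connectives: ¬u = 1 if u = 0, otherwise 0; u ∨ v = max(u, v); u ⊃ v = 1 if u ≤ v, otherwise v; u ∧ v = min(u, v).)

Every assignment gives 1. For instance at y = 0, x = 0:
  ¬y: Gödel ¬ of 0 = 1 (operand is 0)
  (¬y ∨ x) = max(1, 0) = 1
  ((¬y ∨ x) ∧ y) = min(1, 0) = 0
  ¬y: Gödel ¬ of 0 = 1 (operand is 0)
  (y ⊃ ¬y): 0 ≤ 1, so result = 1
  ¬(y ⊃ ¬y): Gödel ¬ of 1 = 0 (operand ≠ 0)
  (((¬y ∨ x) ∧ y) ⊃ ¬(y ⊃ ¬y)): 0 ≤ 0, so result = 1
  ¬y: Gödel ¬ of 0 = 1 (operand is 0)
  (y ⊃ ¬y): 0 ≤ 1, so result = 1
  ¬(y ⊃ ¬y): Gödel ¬ of 1 = 0 (operand ≠ 0)
  ¬y: Gödel ¬ of 0 = 1 (operand is 0)
  (¬y ∨ x) = max(1, 0) = 1
  ((¬y ∨ x) ∧ y) = min(1, 0) = 0
  (¬(y ⊃ ¬y) ⊃ ((¬y ∨ x) ∧ y)): 0 ≤ 0, so result = 1
  ((((¬y ∨ x) ∧ y) ⊃ ¬(y ⊃ ¬y)) ∨ (¬(y ⊃ ¬y) ⊃ ((¬y ∨ x) ∧ y))) = max(1, 1) = 1
All 9 assignments give value 1 — the formula is a G_3-tautology.

1.00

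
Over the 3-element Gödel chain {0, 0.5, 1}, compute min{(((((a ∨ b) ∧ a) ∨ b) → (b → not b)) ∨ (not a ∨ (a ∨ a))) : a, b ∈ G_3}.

0.50

The minimum is attained at a = 0.5, b = 0.5:
  (a ∨ b) = max(0.5, 0.5) = 0.5
  ((a ∨ b) ∧ a) = min(0.5, 0.5) = 0.5
  (((a ∨ b) ∧ a) ∨ b) = max(0.5, 0.5) = 0.5
  not b: Gödel ¬ of 0.5 = 0 (operand ≠ 0)
  (b → not b): 0.5 > 0, so result = 0
  ((((a ∨ b) ∧ a) ∨ b) → (b → not b)): 0.5 > 0, so result = 0
  not a: Gödel ¬ of 0.5 = 0 (operand ≠ 0)
  (a ∨ a) = max(0.5, 0.5) = 0.5
  (not a ∨ (a ∨ a)) = max(0, 0.5) = 0.5
  (((((a ∨ b) ∧ a) ∨ b) → (b → not b)) ∨ (not a ∨ (a ∨ a))) = max(0, 0.5) = 0.5
Checking all 9 assignments confirms none give a value below 0.50.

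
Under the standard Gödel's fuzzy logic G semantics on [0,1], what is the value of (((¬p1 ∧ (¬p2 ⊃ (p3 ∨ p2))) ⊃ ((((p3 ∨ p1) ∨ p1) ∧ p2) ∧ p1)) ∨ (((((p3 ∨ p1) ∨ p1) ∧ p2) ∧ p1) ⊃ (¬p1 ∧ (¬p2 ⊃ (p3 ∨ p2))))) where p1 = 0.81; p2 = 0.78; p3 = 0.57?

¬p1: Gödel ¬ of 0.81 = 0 (operand ≠ 0)
¬p2: Gödel ¬ of 0.78 = 0 (operand ≠ 0)
(p3 ∨ p2) = max(0.57, 0.78) = 0.78
(¬p2 ⊃ (p3 ∨ p2)): 0 ≤ 0.78, so result = 1
(¬p1 ∧ (¬p2 ⊃ (p3 ∨ p2))) = min(0, 1) = 0
(p3 ∨ p1) = max(0.57, 0.81) = 0.81
((p3 ∨ p1) ∨ p1) = max(0.81, 0.81) = 0.81
(((p3 ∨ p1) ∨ p1) ∧ p2) = min(0.81, 0.78) = 0.78
((((p3 ∨ p1) ∨ p1) ∧ p2) ∧ p1) = min(0.78, 0.81) = 0.78
((¬p1 ∧ (¬p2 ⊃ (p3 ∨ p2))) ⊃ ((((p3 ∨ p1) ∨ p1) ∧ p2) ∧ p1)): 0 ≤ 0.78, so result = 1
(p3 ∨ p1) = max(0.57, 0.81) = 0.81
((p3 ∨ p1) ∨ p1) = max(0.81, 0.81) = 0.81
(((p3 ∨ p1) ∨ p1) ∧ p2) = min(0.81, 0.78) = 0.78
((((p3 ∨ p1) ∨ p1) ∧ p2) ∧ p1) = min(0.78, 0.81) = 0.78
¬p1: Gödel ¬ of 0.81 = 0 (operand ≠ 0)
¬p2: Gödel ¬ of 0.78 = 0 (operand ≠ 0)
(p3 ∨ p2) = max(0.57, 0.78) = 0.78
(¬p2 ⊃ (p3 ∨ p2)): 0 ≤ 0.78, so result = 1
(¬p1 ∧ (¬p2 ⊃ (p3 ∨ p2))) = min(0, 1) = 0
(((((p3 ∨ p1) ∨ p1) ∧ p2) ∧ p1) ⊃ (¬p1 ∧ (¬p2 ⊃ (p3 ∨ p2)))): 0.78 > 0, so result = 0
(((¬p1 ∧ (¬p2 ⊃ (p3 ∨ p2))) ⊃ ((((p3 ∨ p1) ∨ p1) ∧ p2) ∧ p1)) ∨ (((((p3 ∨ p1) ∨ p1) ∧ p2) ∧ p1) ⊃ (¬p1 ∧ (¬p2 ⊃ (p3 ∨ p2))))) = max(1, 0) = 1

1.00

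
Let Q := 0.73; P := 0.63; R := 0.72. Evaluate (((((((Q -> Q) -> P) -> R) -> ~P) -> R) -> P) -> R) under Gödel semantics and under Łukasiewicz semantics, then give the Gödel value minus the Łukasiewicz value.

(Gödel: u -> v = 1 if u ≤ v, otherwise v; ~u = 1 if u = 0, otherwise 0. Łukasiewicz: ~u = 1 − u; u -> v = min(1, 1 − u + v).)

Gödel evaluation:
  (Q -> Q): 0.73 ≤ 0.73, so result = 1
  ((Q -> Q) -> P): 1 > 0.63, so result = 0.63
  (((Q -> Q) -> P) -> R): 0.63 ≤ 0.72, so result = 1
  ~P: Gödel ¬ of 0.63 = 0 (operand ≠ 0)
  ((((Q -> Q) -> P) -> R) -> ~P): 1 > 0, so result = 0
  (((((Q -> Q) -> P) -> R) -> ~P) -> R): 0 ≤ 0.72, so result = 1
  ((((((Q -> Q) -> P) -> R) -> ~P) -> R) -> P): 1 > 0.63, so result = 0.63
  (((((((Q -> Q) -> P) -> R) -> ~P) -> R) -> P) -> R): 0.63 ≤ 0.72, so result = 1
  Gödel value = 1
Łukasiewicz evaluation:
  (Q -> Q): min(1, 1 − 0.73 + 0.73) = 1
  ((Q -> Q) -> P): min(1, 1 − 1 + 0.63) = 0.63
  (((Q -> Q) -> P) -> R): min(1, 1 − 0.63 + 0.72) = 1
  ~P: Łukasiewicz ¬ gives 1 − 0.63 = 0.37
  ((((Q -> Q) -> P) -> R) -> ~P): min(1, 1 − 1 + 0.37) = 0.37
  (((((Q -> Q) -> P) -> R) -> ~P) -> R): min(1, 1 − 0.37 + 0.72) = 1
  ((((((Q -> Q) -> P) -> R) -> ~P) -> R) -> P): min(1, 1 − 1 + 0.63) = 0.63
  (((((((Q -> Q) -> P) -> R) -> ~P) -> R) -> P) -> R): min(1, 1 − 0.63 + 0.72) = 1
  Łukasiewicz value = 1
Difference: 1 − 1 = 0.00

0.00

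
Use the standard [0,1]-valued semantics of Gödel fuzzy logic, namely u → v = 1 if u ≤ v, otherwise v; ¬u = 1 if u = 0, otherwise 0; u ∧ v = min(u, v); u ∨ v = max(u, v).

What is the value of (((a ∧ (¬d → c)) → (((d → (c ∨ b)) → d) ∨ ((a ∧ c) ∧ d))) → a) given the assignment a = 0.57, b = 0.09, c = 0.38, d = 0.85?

0.57

¬d: Gödel ¬ of 0.85 = 0 (operand ≠ 0)
(¬d → c): 0 ≤ 0.38, so result = 1
(a ∧ (¬d → c)) = min(0.57, 1) = 0.57
(c ∨ b) = max(0.38, 0.09) = 0.38
(d → (c ∨ b)): 0.85 > 0.38, so result = 0.38
((d → (c ∨ b)) → d): 0.38 ≤ 0.85, so result = 1
(a ∧ c) = min(0.57, 0.38) = 0.38
((a ∧ c) ∧ d) = min(0.38, 0.85) = 0.38
(((d → (c ∨ b)) → d) ∨ ((a ∧ c) ∧ d)) = max(1, 0.38) = 1
((a ∧ (¬d → c)) → (((d → (c ∨ b)) → d) ∨ ((a ∧ c) ∧ d))): 0.57 ≤ 1, so result = 1
(((a ∧ (¬d → c)) → (((d → (c ∨ b)) → d) ∨ ((a ∧ c) ∧ d))) → a): 1 > 0.57, so result = 0.57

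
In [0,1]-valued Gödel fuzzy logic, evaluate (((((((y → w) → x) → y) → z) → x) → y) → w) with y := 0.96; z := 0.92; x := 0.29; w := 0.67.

(y → w): 0.96 > 0.67, so result = 0.67
((y → w) → x): 0.67 > 0.29, so result = 0.29
(((y → w) → x) → y): 0.29 ≤ 0.96, so result = 1
((((y → w) → x) → y) → z): 1 > 0.92, so result = 0.92
(((((y → w) → x) → y) → z) → x): 0.92 > 0.29, so result = 0.29
((((((y → w) → x) → y) → z) → x) → y): 0.29 ≤ 0.96, so result = 1
(((((((y → w) → x) → y) → z) → x) → y) → w): 1 > 0.67, so result = 0.67

0.67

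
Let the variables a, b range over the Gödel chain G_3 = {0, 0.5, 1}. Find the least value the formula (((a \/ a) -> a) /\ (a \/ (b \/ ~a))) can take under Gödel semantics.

0.50

The minimum is attained at a = 0.5, b = 0:
  (a \/ a) = max(0.5, 0.5) = 0.5
  ((a \/ a) -> a): 0.5 ≤ 0.5, so result = 1
  ~a: Gödel ¬ of 0.5 = 0 (operand ≠ 0)
  (b \/ ~a) = max(0, 0) = 0
  (a \/ (b \/ ~a)) = max(0.5, 0) = 0.5
  (((a \/ a) -> a) /\ (a \/ (b \/ ~a))) = min(1, 0.5) = 0.5
Checking all 9 assignments confirms none give a value below 0.50.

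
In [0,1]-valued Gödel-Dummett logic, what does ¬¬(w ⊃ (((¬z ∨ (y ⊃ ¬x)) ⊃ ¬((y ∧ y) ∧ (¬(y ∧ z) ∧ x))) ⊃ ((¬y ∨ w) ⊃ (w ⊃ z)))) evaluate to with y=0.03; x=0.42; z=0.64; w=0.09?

1.00

¬z: Gödel ¬ of 0.64 = 0 (operand ≠ 0)
¬x: Gödel ¬ of 0.42 = 0 (operand ≠ 0)
(y ⊃ ¬x): 0.03 > 0, so result = 0
(¬z ∨ (y ⊃ ¬x)) = max(0, 0) = 0
(y ∧ y) = min(0.03, 0.03) = 0.03
(y ∧ z) = min(0.03, 0.64) = 0.03
¬(y ∧ z): Gödel ¬ of 0.03 = 0 (operand ≠ 0)
(¬(y ∧ z) ∧ x) = min(0, 0.42) = 0
((y ∧ y) ∧ (¬(y ∧ z) ∧ x)) = min(0.03, 0) = 0
¬((y ∧ y) ∧ (¬(y ∧ z) ∧ x)): Gödel ¬ of 0 = 1 (operand is 0)
((¬z ∨ (y ⊃ ¬x)) ⊃ ¬((y ∧ y) ∧ (¬(y ∧ z) ∧ x))): 0 ≤ 1, so result = 1
¬y: Gödel ¬ of 0.03 = 0 (operand ≠ 0)
(¬y ∨ w) = max(0, 0.09) = 0.09
(w ⊃ z): 0.09 ≤ 0.64, so result = 1
((¬y ∨ w) ⊃ (w ⊃ z)): 0.09 ≤ 1, so result = 1
(((¬z ∨ (y ⊃ ¬x)) ⊃ ¬((y ∧ y) ∧ (¬(y ∧ z) ∧ x))) ⊃ ((¬y ∨ w) ⊃ (w ⊃ z))): 1 ≤ 1, so result = 1
(w ⊃ (((¬z ∨ (y ⊃ ¬x)) ⊃ ¬((y ∧ y) ∧ (¬(y ∧ z) ∧ x))) ⊃ ((¬y ∨ w) ⊃ (w ⊃ z)))): 0.09 ≤ 1, so result = 1
¬(w ⊃ (((¬z ∨ (y ⊃ ¬x)) ⊃ ¬((y ∧ y) ∧ (¬(y ∧ z) ∧ x))) ⊃ ((¬y ∨ w) ⊃ (w ⊃ z)))): Gödel ¬ of 1 = 0 (operand ≠ 0)
¬¬(w ⊃ (((¬z ∨ (y ⊃ ¬x)) ⊃ ¬((y ∧ y) ∧ (¬(y ∧ z) ∧ x))) ⊃ ((¬y ∨ w) ⊃ (w ⊃ z)))): Gödel ¬ of 0 = 1 (operand is 0)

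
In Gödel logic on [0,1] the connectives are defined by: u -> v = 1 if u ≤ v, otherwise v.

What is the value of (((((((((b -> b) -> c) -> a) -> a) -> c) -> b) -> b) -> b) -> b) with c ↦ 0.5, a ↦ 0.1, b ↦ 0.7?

0.70

(b -> b): 0.7 ≤ 0.7, so result = 1
((b -> b) -> c): 1 > 0.5, so result = 0.5
(((b -> b) -> c) -> a): 0.5 > 0.1, so result = 0.1
((((b -> b) -> c) -> a) -> a): 0.1 ≤ 0.1, so result = 1
(((((b -> b) -> c) -> a) -> a) -> c): 1 > 0.5, so result = 0.5
((((((b -> b) -> c) -> a) -> a) -> c) -> b): 0.5 ≤ 0.7, so result = 1
(((((((b -> b) -> c) -> a) -> a) -> c) -> b) -> b): 1 > 0.7, so result = 0.7
((((((((b -> b) -> c) -> a) -> a) -> c) -> b) -> b) -> b): 0.7 ≤ 0.7, so result = 1
(((((((((b -> b) -> c) -> a) -> a) -> c) -> b) -> b) -> b) -> b): 1 > 0.7, so result = 0.7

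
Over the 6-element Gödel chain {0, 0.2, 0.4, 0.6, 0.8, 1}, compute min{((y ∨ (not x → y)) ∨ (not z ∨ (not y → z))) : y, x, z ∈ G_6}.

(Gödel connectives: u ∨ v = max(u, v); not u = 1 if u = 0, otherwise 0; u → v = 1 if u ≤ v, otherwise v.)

0.20

The minimum is attained at y = 0, x = 0, z = 0.2:
  not x: Gödel ¬ of 0 = 1 (operand is 0)
  (not x → y): 1 > 0, so result = 0
  (y ∨ (not x → y)) = max(0, 0) = 0
  not z: Gödel ¬ of 0.2 = 0 (operand ≠ 0)
  not y: Gödel ¬ of 0 = 1 (operand is 0)
  (not y → z): 1 > 0.2, so result = 0.2
  (not z ∨ (not y → z)) = max(0, 0.2) = 0.2
  ((y ∨ (not x → y)) ∨ (not z ∨ (not y → z))) = max(0, 0.2) = 0.2
Checking all 216 assignments confirms none give a value below 0.20.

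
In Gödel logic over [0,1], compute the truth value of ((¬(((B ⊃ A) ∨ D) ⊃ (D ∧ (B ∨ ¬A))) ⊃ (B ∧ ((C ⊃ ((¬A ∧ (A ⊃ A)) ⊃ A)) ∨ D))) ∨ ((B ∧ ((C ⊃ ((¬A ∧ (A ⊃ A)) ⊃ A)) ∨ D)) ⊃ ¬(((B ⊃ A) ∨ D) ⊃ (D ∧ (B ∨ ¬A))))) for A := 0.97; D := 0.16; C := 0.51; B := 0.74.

1.00

(B ⊃ A): 0.74 ≤ 0.97, so result = 1
((B ⊃ A) ∨ D) = max(1, 0.16) = 1
¬A: Gödel ¬ of 0.97 = 0 (operand ≠ 0)
(B ∨ ¬A) = max(0.74, 0) = 0.74
(D ∧ (B ∨ ¬A)) = min(0.16, 0.74) = 0.16
(((B ⊃ A) ∨ D) ⊃ (D ∧ (B ∨ ¬A))): 1 > 0.16, so result = 0.16
¬(((B ⊃ A) ∨ D) ⊃ (D ∧ (B ∨ ¬A))): Gödel ¬ of 0.16 = 0 (operand ≠ 0)
¬A: Gödel ¬ of 0.97 = 0 (operand ≠ 0)
(A ⊃ A): 0.97 ≤ 0.97, so result = 1
(¬A ∧ (A ⊃ A)) = min(0, 1) = 0
((¬A ∧ (A ⊃ A)) ⊃ A): 0 ≤ 0.97, so result = 1
(C ⊃ ((¬A ∧ (A ⊃ A)) ⊃ A)): 0.51 ≤ 1, so result = 1
((C ⊃ ((¬A ∧ (A ⊃ A)) ⊃ A)) ∨ D) = max(1, 0.16) = 1
(B ∧ ((C ⊃ ((¬A ∧ (A ⊃ A)) ⊃ A)) ∨ D)) = min(0.74, 1) = 0.74
(¬(((B ⊃ A) ∨ D) ⊃ (D ∧ (B ∨ ¬A))) ⊃ (B ∧ ((C ⊃ ((¬A ∧ (A ⊃ A)) ⊃ A)) ∨ D))): 0 ≤ 0.74, so result = 1
¬A: Gödel ¬ of 0.97 = 0 (operand ≠ 0)
(A ⊃ A): 0.97 ≤ 0.97, so result = 1
(¬A ∧ (A ⊃ A)) = min(0, 1) = 0
((¬A ∧ (A ⊃ A)) ⊃ A): 0 ≤ 0.97, so result = 1
(C ⊃ ((¬A ∧ (A ⊃ A)) ⊃ A)): 0.51 ≤ 1, so result = 1
((C ⊃ ((¬A ∧ (A ⊃ A)) ⊃ A)) ∨ D) = max(1, 0.16) = 1
(B ∧ ((C ⊃ ((¬A ∧ (A ⊃ A)) ⊃ A)) ∨ D)) = min(0.74, 1) = 0.74
(B ⊃ A): 0.74 ≤ 0.97, so result = 1
((B ⊃ A) ∨ D) = max(1, 0.16) = 1
¬A: Gödel ¬ of 0.97 = 0 (operand ≠ 0)
(B ∨ ¬A) = max(0.74, 0) = 0.74
(D ∧ (B ∨ ¬A)) = min(0.16, 0.74) = 0.16
(((B ⊃ A) ∨ D) ⊃ (D ∧ (B ∨ ¬A))): 1 > 0.16, so result = 0.16
¬(((B ⊃ A) ∨ D) ⊃ (D ∧ (B ∨ ¬A))): Gödel ¬ of 0.16 = 0 (operand ≠ 0)
((B ∧ ((C ⊃ ((¬A ∧ (A ⊃ A)) ⊃ A)) ∨ D)) ⊃ ¬(((B ⊃ A) ∨ D) ⊃ (D ∧ (B ∨ ¬A)))): 0.74 > 0, so result = 0
((¬(((B ⊃ A) ∨ D) ⊃ (D ∧ (B ∨ ¬A))) ⊃ (B ∧ ((C ⊃ ((¬A ∧ (A ⊃ A)) ⊃ A)) ∨ D))) ∨ ((B ∧ ((C ⊃ ((¬A ∧ (A ⊃ A)) ⊃ A)) ∨ D)) ⊃ ¬(((B ⊃ A) ∨ D) ⊃ (D ∧ (B ∨ ¬A))))) = max(1, 0) = 1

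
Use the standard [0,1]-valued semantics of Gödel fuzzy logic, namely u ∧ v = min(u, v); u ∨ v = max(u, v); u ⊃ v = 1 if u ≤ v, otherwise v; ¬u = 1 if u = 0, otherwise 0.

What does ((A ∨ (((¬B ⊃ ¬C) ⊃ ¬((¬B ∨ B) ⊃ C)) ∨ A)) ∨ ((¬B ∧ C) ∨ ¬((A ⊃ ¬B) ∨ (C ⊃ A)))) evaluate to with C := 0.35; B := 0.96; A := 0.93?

0.93

¬B: Gödel ¬ of 0.96 = 0 (operand ≠ 0)
¬C: Gödel ¬ of 0.35 = 0 (operand ≠ 0)
(¬B ⊃ ¬C): 0 ≤ 0, so result = 1
¬B: Gödel ¬ of 0.96 = 0 (operand ≠ 0)
(¬B ∨ B) = max(0, 0.96) = 0.96
((¬B ∨ B) ⊃ C): 0.96 > 0.35, so result = 0.35
¬((¬B ∨ B) ⊃ C): Gödel ¬ of 0.35 = 0 (operand ≠ 0)
((¬B ⊃ ¬C) ⊃ ¬((¬B ∨ B) ⊃ C)): 1 > 0, so result = 0
(((¬B ⊃ ¬C) ⊃ ¬((¬B ∨ B) ⊃ C)) ∨ A) = max(0, 0.93) = 0.93
(A ∨ (((¬B ⊃ ¬C) ⊃ ¬((¬B ∨ B) ⊃ C)) ∨ A)) = max(0.93, 0.93) = 0.93
¬B: Gödel ¬ of 0.96 = 0 (operand ≠ 0)
(¬B ∧ C) = min(0, 0.35) = 0
¬B: Gödel ¬ of 0.96 = 0 (operand ≠ 0)
(A ⊃ ¬B): 0.93 > 0, so result = 0
(C ⊃ A): 0.35 ≤ 0.93, so result = 1
((A ⊃ ¬B) ∨ (C ⊃ A)) = max(0, 1) = 1
¬((A ⊃ ¬B) ∨ (C ⊃ A)): Gödel ¬ of 1 = 0 (operand ≠ 0)
((¬B ∧ C) ∨ ¬((A ⊃ ¬B) ∨ (C ⊃ A))) = max(0, 0) = 0
((A ∨ (((¬B ⊃ ¬C) ⊃ ¬((¬B ∨ B) ⊃ C)) ∨ A)) ∨ ((¬B ∧ C) ∨ ¬((A ⊃ ¬B) ∨ (C ⊃ A)))) = max(0.93, 0) = 0.93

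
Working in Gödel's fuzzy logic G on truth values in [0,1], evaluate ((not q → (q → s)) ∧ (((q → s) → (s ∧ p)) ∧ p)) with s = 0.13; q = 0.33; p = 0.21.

not q: Gödel ¬ of 0.33 = 0 (operand ≠ 0)
(q → s): 0.33 > 0.13, so result = 0.13
(not q → (q → s)): 0 ≤ 0.13, so result = 1
(q → s): 0.33 > 0.13, so result = 0.13
(s ∧ p) = min(0.13, 0.21) = 0.13
((q → s) → (s ∧ p)): 0.13 ≤ 0.13, so result = 1
(((q → s) → (s ∧ p)) ∧ p) = min(1, 0.21) = 0.21
((not q → (q → s)) ∧ (((q → s) → (s ∧ p)) ∧ p)) = min(1, 0.21) = 0.21

0.21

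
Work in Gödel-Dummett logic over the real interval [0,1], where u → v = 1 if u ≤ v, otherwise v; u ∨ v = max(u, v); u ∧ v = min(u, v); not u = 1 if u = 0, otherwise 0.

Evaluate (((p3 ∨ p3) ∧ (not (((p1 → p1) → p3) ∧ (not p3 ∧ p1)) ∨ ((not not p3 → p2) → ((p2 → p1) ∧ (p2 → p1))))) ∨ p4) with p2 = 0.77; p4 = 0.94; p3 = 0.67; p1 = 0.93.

(p3 ∨ p3) = max(0.67, 0.67) = 0.67
(p1 → p1): 0.93 ≤ 0.93, so result = 1
((p1 → p1) → p3): 1 > 0.67, so result = 0.67
not p3: Gödel ¬ of 0.67 = 0 (operand ≠ 0)
(not p3 ∧ p1) = min(0, 0.93) = 0
(((p1 → p1) → p3) ∧ (not p3 ∧ p1)) = min(0.67, 0) = 0
not (((p1 → p1) → p3) ∧ (not p3 ∧ p1)): Gödel ¬ of 0 = 1 (operand is 0)
not p3: Gödel ¬ of 0.67 = 0 (operand ≠ 0)
not not p3: Gödel ¬ of 0 = 1 (operand is 0)
(not not p3 → p2): 1 > 0.77, so result = 0.77
(p2 → p1): 0.77 ≤ 0.93, so result = 1
(p2 → p1): 0.77 ≤ 0.93, so result = 1
((p2 → p1) ∧ (p2 → p1)) = min(1, 1) = 1
((not not p3 → p2) → ((p2 → p1) ∧ (p2 → p1))): 0.77 ≤ 1, so result = 1
(not (((p1 → p1) → p3) ∧ (not p3 ∧ p1)) ∨ ((not not p3 → p2) → ((p2 → p1) ∧ (p2 → p1)))) = max(1, 1) = 1
((p3 ∨ p3) ∧ (not (((p1 → p1) → p3) ∧ (not p3 ∧ p1)) ∨ ((not not p3 → p2) → ((p2 → p1) ∧ (p2 → p1))))) = min(0.67, 1) = 0.67
(((p3 ∨ p3) ∧ (not (((p1 → p1) → p3) ∧ (not p3 ∧ p1)) ∨ ((not not p3 → p2) → ((p2 → p1) ∧ (p2 → p1))))) ∨ p4) = max(0.67, 0.94) = 0.94

0.94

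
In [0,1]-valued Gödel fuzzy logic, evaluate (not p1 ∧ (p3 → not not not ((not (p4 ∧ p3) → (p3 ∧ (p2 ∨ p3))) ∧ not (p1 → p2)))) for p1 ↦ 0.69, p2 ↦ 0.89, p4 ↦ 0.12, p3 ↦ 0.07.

not p1: Gödel ¬ of 0.69 = 0 (operand ≠ 0)
(p4 ∧ p3) = min(0.12, 0.07) = 0.07
not (p4 ∧ p3): Gödel ¬ of 0.07 = 0 (operand ≠ 0)
(p2 ∨ p3) = max(0.89, 0.07) = 0.89
(p3 ∧ (p2 ∨ p3)) = min(0.07, 0.89) = 0.07
(not (p4 ∧ p3) → (p3 ∧ (p2 ∨ p3))): 0 ≤ 0.07, so result = 1
(p1 → p2): 0.69 ≤ 0.89, so result = 1
not (p1 → p2): Gödel ¬ of 1 = 0 (operand ≠ 0)
((not (p4 ∧ p3) → (p3 ∧ (p2 ∨ p3))) ∧ not (p1 → p2)) = min(1, 0) = 0
not ((not (p4 ∧ p3) → (p3 ∧ (p2 ∨ p3))) ∧ not (p1 → p2)): Gödel ¬ of 0 = 1 (operand is 0)
not not ((not (p4 ∧ p3) → (p3 ∧ (p2 ∨ p3))) ∧ not (p1 → p2)): Gödel ¬ of 1 = 0 (operand ≠ 0)
not not not ((not (p4 ∧ p3) → (p3 ∧ (p2 ∨ p3))) ∧ not (p1 → p2)): Gödel ¬ of 0 = 1 (operand is 0)
(p3 → not not not ((not (p4 ∧ p3) → (p3 ∧ (p2 ∨ p3))) ∧ not (p1 → p2))): 0.07 ≤ 1, so result = 1
(not p1 ∧ (p3 → not not not ((not (p4 ∧ p3) → (p3 ∧ (p2 ∨ p3))) ∧ not (p1 → p2)))) = min(0, 1) = 0

0.00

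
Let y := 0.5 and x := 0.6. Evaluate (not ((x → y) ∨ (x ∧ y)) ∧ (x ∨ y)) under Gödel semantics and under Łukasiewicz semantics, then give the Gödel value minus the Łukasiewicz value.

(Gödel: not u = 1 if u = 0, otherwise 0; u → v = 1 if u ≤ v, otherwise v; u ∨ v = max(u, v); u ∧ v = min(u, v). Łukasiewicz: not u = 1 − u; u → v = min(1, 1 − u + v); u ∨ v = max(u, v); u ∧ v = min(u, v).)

Gödel evaluation:
  (x → y): 0.6 > 0.5, so result = 0.5
  (x ∧ y) = min(0.6, 0.5) = 0.5
  ((x → y) ∨ (x ∧ y)) = max(0.5, 0.5) = 0.5
  not ((x → y) ∨ (x ∧ y)): Gödel ¬ of 0.5 = 0 (operand ≠ 0)
  (x ∨ y) = max(0.6, 0.5) = 0.6
  (not ((x → y) ∨ (x ∧ y)) ∧ (x ∨ y)) = min(0, 0.6) = 0
  Gödel value = 0
Łukasiewicz evaluation:
  (x → y): min(1, 1 − 0.6 + 0.5) = 0.9
  (x ∧ y) = min(0.6, 0.5) = 0.5
  ((x → y) ∨ (x ∧ y)) = max(0.9, 0.5) = 0.9
  not ((x → y) ∨ (x ∧ y)): Łukasiewicz ¬ gives 1 − 0.9 = 0.1
  (x ∨ y) = max(0.6, 0.5) = 0.6
  (not ((x → y) ∨ (x ∧ y)) ∧ (x ∨ y)) = min(0.1, 0.6) = 0.1
  Łukasiewicz value = 0.1
Difference: 0 − 0.1 = -0.10

-0.10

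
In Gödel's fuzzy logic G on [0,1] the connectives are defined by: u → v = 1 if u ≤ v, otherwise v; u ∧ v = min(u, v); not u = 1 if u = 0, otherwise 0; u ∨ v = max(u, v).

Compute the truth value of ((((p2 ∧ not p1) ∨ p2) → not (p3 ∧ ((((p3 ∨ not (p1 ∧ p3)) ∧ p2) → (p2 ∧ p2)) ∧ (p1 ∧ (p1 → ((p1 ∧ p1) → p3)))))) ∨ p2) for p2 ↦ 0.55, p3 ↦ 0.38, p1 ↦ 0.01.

not p1: Gödel ¬ of 0.01 = 0 (operand ≠ 0)
(p2 ∧ not p1) = min(0.55, 0) = 0
((p2 ∧ not p1) ∨ p2) = max(0, 0.55) = 0.55
(p1 ∧ p3) = min(0.01, 0.38) = 0.01
not (p1 ∧ p3): Gödel ¬ of 0.01 = 0 (operand ≠ 0)
(p3 ∨ not (p1 ∧ p3)) = max(0.38, 0) = 0.38
((p3 ∨ not (p1 ∧ p3)) ∧ p2) = min(0.38, 0.55) = 0.38
(p2 ∧ p2) = min(0.55, 0.55) = 0.55
(((p3 ∨ not (p1 ∧ p3)) ∧ p2) → (p2 ∧ p2)): 0.38 ≤ 0.55, so result = 1
(p1 ∧ p1) = min(0.01, 0.01) = 0.01
((p1 ∧ p1) → p3): 0.01 ≤ 0.38, so result = 1
(p1 → ((p1 ∧ p1) → p3)): 0.01 ≤ 1, so result = 1
(p1 ∧ (p1 → ((p1 ∧ p1) → p3))) = min(0.01, 1) = 0.01
((((p3 ∨ not (p1 ∧ p3)) ∧ p2) → (p2 ∧ p2)) ∧ (p1 ∧ (p1 → ((p1 ∧ p1) → p3)))) = min(1, 0.01) = 0.01
(p3 ∧ ((((p3 ∨ not (p1 ∧ p3)) ∧ p2) → (p2 ∧ p2)) ∧ (p1 ∧ (p1 → ((p1 ∧ p1) → p3))))) = min(0.38, 0.01) = 0.01
not (p3 ∧ ((((p3 ∨ not (p1 ∧ p3)) ∧ p2) → (p2 ∧ p2)) ∧ (p1 ∧ (p1 → ((p1 ∧ p1) → p3))))): Gödel ¬ of 0.01 = 0 (operand ≠ 0)
(((p2 ∧ not p1) ∨ p2) → not (p3 ∧ ((((p3 ∨ not (p1 ∧ p3)) ∧ p2) → (p2 ∧ p2)) ∧ (p1 ∧ (p1 → ((p1 ∧ p1) → p3)))))): 0.55 > 0, so result = 0
((((p2 ∧ not p1) ∨ p2) → not (p3 ∧ ((((p3 ∨ not (p1 ∧ p3)) ∧ p2) → (p2 ∧ p2)) ∧ (p1 ∧ (p1 → ((p1 ∧ p1) → p3)))))) ∨ p2) = max(0, 0.55) = 0.55

0.55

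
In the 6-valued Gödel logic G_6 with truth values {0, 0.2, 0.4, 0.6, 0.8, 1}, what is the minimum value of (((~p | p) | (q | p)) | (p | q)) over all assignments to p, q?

0.20

The minimum is attained at p = 0.2, q = 0:
  ~p: Gödel ¬ of 0.2 = 0 (operand ≠ 0)
  (~p | p) = max(0, 0.2) = 0.2
  (q | p) = max(0, 0.2) = 0.2
  ((~p | p) | (q | p)) = max(0.2, 0.2) = 0.2
  (p | q) = max(0.2, 0) = 0.2
  (((~p | p) | (q | p)) | (p | q)) = max(0.2, 0.2) = 0.2
Checking all 36 assignments confirms none give a value below 0.20.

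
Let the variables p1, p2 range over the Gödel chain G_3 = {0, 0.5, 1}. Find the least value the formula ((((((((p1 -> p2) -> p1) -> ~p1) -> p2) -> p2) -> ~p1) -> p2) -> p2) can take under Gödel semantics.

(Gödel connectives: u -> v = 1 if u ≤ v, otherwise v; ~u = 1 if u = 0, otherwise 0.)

The minimum is attained at p1 = 0.5, p2 = 0.5:
  (p1 -> p2): 0.5 ≤ 0.5, so result = 1
  ((p1 -> p2) -> p1): 1 > 0.5, so result = 0.5
  ~p1: Gödel ¬ of 0.5 = 0 (operand ≠ 0)
  (((p1 -> p2) -> p1) -> ~p1): 0.5 > 0, so result = 0
  ((((p1 -> p2) -> p1) -> ~p1) -> p2): 0 ≤ 0.5, so result = 1
  (((((p1 -> p2) -> p1) -> ~p1) -> p2) -> p2): 1 > 0.5, so result = 0.5
  ~p1: Gödel ¬ of 0.5 = 0 (operand ≠ 0)
  ((((((p1 -> p2) -> p1) -> ~p1) -> p2) -> p2) -> ~p1): 0.5 > 0, so result = 0
  (((((((p1 -> p2) -> p1) -> ~p1) -> p2) -> p2) -> ~p1) -> p2): 0 ≤ 0.5, so result = 1
  ((((((((p1 -> p2) -> p1) -> ~p1) -> p2) -> p2) -> ~p1) -> p2) -> p2): 1 > 0.5, so result = 0.5
Checking all 9 assignments confirms none give a value below 0.50.

0.50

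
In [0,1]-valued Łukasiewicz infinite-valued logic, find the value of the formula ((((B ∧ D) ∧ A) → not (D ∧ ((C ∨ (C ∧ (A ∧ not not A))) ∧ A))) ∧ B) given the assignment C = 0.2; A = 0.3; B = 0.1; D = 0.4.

0.10

(B ∧ D) = min(0.1, 0.4) = 0.1
((B ∧ D) ∧ A) = min(0.1, 0.3) = 0.1
not A: Łukasiewicz ¬ gives 1 − 0.3 = 0.7
not not A: Łukasiewicz ¬ gives 1 − 0.7 = 0.3
(A ∧ not not A) = min(0.3, 0.3) = 0.3
(C ∧ (A ∧ not not A)) = min(0.2, 0.3) = 0.2
(C ∨ (C ∧ (A ∧ not not A))) = max(0.2, 0.2) = 0.2
((C ∨ (C ∧ (A ∧ not not A))) ∧ A) = min(0.2, 0.3) = 0.2
(D ∧ ((C ∨ (C ∧ (A ∧ not not A))) ∧ A)) = min(0.4, 0.2) = 0.2
not (D ∧ ((C ∨ (C ∧ (A ∧ not not A))) ∧ A)): Łukasiewicz ¬ gives 1 − 0.2 = 0.8
(((B ∧ D) ∧ A) → not (D ∧ ((C ∨ (C ∧ (A ∧ not not A))) ∧ A))): min(1, 1 − 0.1 + 0.8) = 1
((((B ∧ D) ∧ A) → not (D ∧ ((C ∨ (C ∧ (A ∧ not not A))) ∧ A))) ∧ B) = min(1, 0.1) = 0.1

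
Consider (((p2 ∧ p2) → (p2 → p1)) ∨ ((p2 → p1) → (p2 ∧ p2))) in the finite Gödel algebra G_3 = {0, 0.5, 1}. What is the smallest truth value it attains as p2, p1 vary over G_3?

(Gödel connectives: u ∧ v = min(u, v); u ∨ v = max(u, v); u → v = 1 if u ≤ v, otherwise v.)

Every assignment gives 1. For instance at p2 = 0, p1 = 0:
  (p2 ∧ p2) = min(0, 0) = 0
  (p2 → p1): 0 ≤ 0, so result = 1
  ((p2 ∧ p2) → (p2 → p1)): 0 ≤ 1, so result = 1
  (p2 → p1): 0 ≤ 0, so result = 1
  (p2 ∧ p2) = min(0, 0) = 0
  ((p2 → p1) → (p2 ∧ p2)): 1 > 0, so result = 0
  (((p2 ∧ p2) → (p2 → p1)) ∨ ((p2 → p1) → (p2 ∧ p2))) = max(1, 0) = 1
All 9 assignments give value 1 — the formula is a G_3-tautology.

1.00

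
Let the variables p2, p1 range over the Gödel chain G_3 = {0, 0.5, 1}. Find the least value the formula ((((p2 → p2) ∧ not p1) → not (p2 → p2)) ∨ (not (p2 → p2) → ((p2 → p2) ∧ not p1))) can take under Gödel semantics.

Every assignment gives 1. For instance at p2 = 0, p1 = 0:
  (p2 → p2): 0 ≤ 0, so result = 1
  not p1: Gödel ¬ of 0 = 1 (operand is 0)
  ((p2 → p2) ∧ not p1) = min(1, 1) = 1
  (p2 → p2): 0 ≤ 0, so result = 1
  not (p2 → p2): Gödel ¬ of 1 = 0 (operand ≠ 0)
  (((p2 → p2) ∧ not p1) → not (p2 → p2)): 1 > 0, so result = 0
  (p2 → p2): 0 ≤ 0, so result = 1
  not (p2 → p2): Gödel ¬ of 1 = 0 (operand ≠ 0)
  (p2 → p2): 0 ≤ 0, so result = 1
  not p1: Gödel ¬ of 0 = 1 (operand is 0)
  ((p2 → p2) ∧ not p1) = min(1, 1) = 1
  (not (p2 → p2) → ((p2 → p2) ∧ not p1)): 0 ≤ 1, so result = 1
  ((((p2 → p2) ∧ not p1) → not (p2 → p2)) ∨ (not (p2 → p2) → ((p2 → p2) ∧ not p1))) = max(0, 1) = 1
All 9 assignments give value 1 — the formula is a G_3-tautology.

1.00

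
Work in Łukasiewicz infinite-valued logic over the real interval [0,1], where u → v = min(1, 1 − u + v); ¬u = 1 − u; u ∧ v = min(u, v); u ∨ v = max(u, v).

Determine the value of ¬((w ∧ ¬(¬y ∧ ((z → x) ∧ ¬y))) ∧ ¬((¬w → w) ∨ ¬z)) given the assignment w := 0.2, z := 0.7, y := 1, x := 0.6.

¬y: Łukasiewicz ¬ gives 1 − 1 = 0
(z → x): min(1, 1 − 0.7 + 0.6) = 0.9
¬y: Łukasiewicz ¬ gives 1 − 1 = 0
((z → x) ∧ ¬y) = min(0.9, 0) = 0
(¬y ∧ ((z → x) ∧ ¬y)) = min(0, 0) = 0
¬(¬y ∧ ((z → x) ∧ ¬y)): Łukasiewicz ¬ gives 1 − 0 = 1
(w ∧ ¬(¬y ∧ ((z → x) ∧ ¬y))) = min(0.2, 1) = 0.2
¬w: Łukasiewicz ¬ gives 1 − 0.2 = 0.8
(¬w → w): min(1, 1 − 0.8 + 0.2) = 0.4
¬z: Łukasiewicz ¬ gives 1 − 0.7 = 0.3
((¬w → w) ∨ ¬z) = max(0.4, 0.3) = 0.4
¬((¬w → w) ∨ ¬z): Łukasiewicz ¬ gives 1 − 0.4 = 0.6
((w ∧ ¬(¬y ∧ ((z → x) ∧ ¬y))) ∧ ¬((¬w → w) ∨ ¬z)) = min(0.2, 0.6) = 0.2
¬((w ∧ ¬(¬y ∧ ((z → x) ∧ ¬y))) ∧ ¬((¬w → w) ∨ ¬z)): Łukasiewicz ¬ gives 1 − 0.2 = 0.8

0.80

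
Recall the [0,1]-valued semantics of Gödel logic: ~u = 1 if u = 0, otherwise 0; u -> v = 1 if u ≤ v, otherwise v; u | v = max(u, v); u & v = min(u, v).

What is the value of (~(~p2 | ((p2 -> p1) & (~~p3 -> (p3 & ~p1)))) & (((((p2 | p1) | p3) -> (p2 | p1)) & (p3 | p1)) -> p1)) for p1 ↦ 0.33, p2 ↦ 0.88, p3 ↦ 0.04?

~p2: Gödel ¬ of 0.88 = 0 (operand ≠ 0)
(p2 -> p1): 0.88 > 0.33, so result = 0.33
~p3: Gödel ¬ of 0.04 = 0 (operand ≠ 0)
~~p3: Gödel ¬ of 0 = 1 (operand is 0)
~p1: Gödel ¬ of 0.33 = 0 (operand ≠ 0)
(p3 & ~p1) = min(0.04, 0) = 0
(~~p3 -> (p3 & ~p1)): 1 > 0, so result = 0
((p2 -> p1) & (~~p3 -> (p3 & ~p1))) = min(0.33, 0) = 0
(~p2 | ((p2 -> p1) & (~~p3 -> (p3 & ~p1)))) = max(0, 0) = 0
~(~p2 | ((p2 -> p1) & (~~p3 -> (p3 & ~p1)))): Gödel ¬ of 0 = 1 (operand is 0)
(p2 | p1) = max(0.88, 0.33) = 0.88
((p2 | p1) | p3) = max(0.88, 0.04) = 0.88
(p2 | p1) = max(0.88, 0.33) = 0.88
(((p2 | p1) | p3) -> (p2 | p1)): 0.88 ≤ 0.88, so result = 1
(p3 | p1) = max(0.04, 0.33) = 0.33
((((p2 | p1) | p3) -> (p2 | p1)) & (p3 | p1)) = min(1, 0.33) = 0.33
(((((p2 | p1) | p3) -> (p2 | p1)) & (p3 | p1)) -> p1): 0.33 ≤ 0.33, so result = 1
(~(~p2 | ((p2 -> p1) & (~~p3 -> (p3 & ~p1)))) & (((((p2 | p1) | p3) -> (p2 | p1)) & (p3 | p1)) -> p1)) = min(1, 1) = 1

1.00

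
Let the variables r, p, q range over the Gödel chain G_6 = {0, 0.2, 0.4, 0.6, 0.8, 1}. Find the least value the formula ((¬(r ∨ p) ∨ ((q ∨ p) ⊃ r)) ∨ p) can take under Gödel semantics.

0.20

The minimum is attained at r = 0, p = 0.2, q = 0:
  (r ∨ p) = max(0, 0.2) = 0.2
  ¬(r ∨ p): Gödel ¬ of 0.2 = 0 (operand ≠ 0)
  (q ∨ p) = max(0, 0.2) = 0.2
  ((q ∨ p) ⊃ r): 0.2 > 0, so result = 0
  (¬(r ∨ p) ∨ ((q ∨ p) ⊃ r)) = max(0, 0) = 0
  ((¬(r ∨ p) ∨ ((q ∨ p) ⊃ r)) ∨ p) = max(0, 0.2) = 0.2
Checking all 216 assignments confirms none give a value below 0.20.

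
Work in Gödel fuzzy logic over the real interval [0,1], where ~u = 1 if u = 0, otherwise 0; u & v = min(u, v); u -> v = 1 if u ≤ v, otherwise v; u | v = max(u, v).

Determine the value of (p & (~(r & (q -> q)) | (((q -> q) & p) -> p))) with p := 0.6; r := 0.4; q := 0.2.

(q -> q): 0.2 ≤ 0.2, so result = 1
(r & (q -> q)) = min(0.4, 1) = 0.4
~(r & (q -> q)): Gödel ¬ of 0.4 = 0 (operand ≠ 0)
(q -> q): 0.2 ≤ 0.2, so result = 1
((q -> q) & p) = min(1, 0.6) = 0.6
(((q -> q) & p) -> p): 0.6 ≤ 0.6, so result = 1
(~(r & (q -> q)) | (((q -> q) & p) -> p)) = max(0, 1) = 1
(p & (~(r & (q -> q)) | (((q -> q) & p) -> p))) = min(0.6, 1) = 0.6

0.60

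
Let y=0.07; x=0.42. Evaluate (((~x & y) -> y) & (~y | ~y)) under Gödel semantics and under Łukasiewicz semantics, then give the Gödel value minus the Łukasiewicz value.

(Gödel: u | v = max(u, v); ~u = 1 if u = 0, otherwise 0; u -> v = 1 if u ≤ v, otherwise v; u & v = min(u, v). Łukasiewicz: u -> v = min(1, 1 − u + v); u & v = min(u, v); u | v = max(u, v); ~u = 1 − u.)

Gödel evaluation:
  ~x: Gödel ¬ of 0.42 = 0 (operand ≠ 0)
  (~x & y) = min(0, 0.07) = 0
  ((~x & y) -> y): 0 ≤ 0.07, so result = 1
  ~y: Gödel ¬ of 0.07 = 0 (operand ≠ 0)
  ~y: Gödel ¬ of 0.07 = 0 (operand ≠ 0)
  (~y | ~y) = max(0, 0) = 0
  (((~x & y) -> y) & (~y | ~y)) = min(1, 0) = 0
  Gödel value = 0
Łukasiewicz evaluation:
  ~x: Łukasiewicz ¬ gives 1 − 0.42 = 0.58
  (~x & y) = min(0.58, 0.07) = 0.07
  ((~x & y) -> y): min(1, 1 − 0.07 + 0.07) = 1
  ~y: Łukasiewicz ¬ gives 1 − 0.07 = 0.93
  ~y: Łukasiewicz ¬ gives 1 − 0.07 = 0.93
  (~y | ~y) = max(0.93, 0.93) = 0.93
  (((~x & y) -> y) & (~y | ~y)) = min(1, 0.93) = 0.93
  Łukasiewicz value = 0.93
Difference: 0 − 0.93 = -0.93

-0.93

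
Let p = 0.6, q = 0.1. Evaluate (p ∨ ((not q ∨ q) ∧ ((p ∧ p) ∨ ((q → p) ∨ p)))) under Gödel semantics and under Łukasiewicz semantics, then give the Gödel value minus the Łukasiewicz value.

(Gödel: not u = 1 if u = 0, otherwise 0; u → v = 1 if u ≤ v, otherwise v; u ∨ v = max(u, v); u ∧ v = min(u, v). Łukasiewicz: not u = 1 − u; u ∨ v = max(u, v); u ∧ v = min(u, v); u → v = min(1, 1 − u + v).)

Gödel evaluation:
  not q: Gödel ¬ of 0.1 = 0 (operand ≠ 0)
  (not q ∨ q) = max(0, 0.1) = 0.1
  (p ∧ p) = min(0.6, 0.6) = 0.6
  (q → p): 0.1 ≤ 0.6, so result = 1
  ((q → p) ∨ p) = max(1, 0.6) = 1
  ((p ∧ p) ∨ ((q → p) ∨ p)) = max(0.6, 1) = 1
  ((not q ∨ q) ∧ ((p ∧ p) ∨ ((q → p) ∨ p))) = min(0.1, 1) = 0.1
  (p ∨ ((not q ∨ q) ∧ ((p ∧ p) ∨ ((q → p) ∨ p)))) = max(0.6, 0.1) = 0.6
  Gödel value = 0.6
Łukasiewicz evaluation:
  not q: Łukasiewicz ¬ gives 1 − 0.1 = 0.9
  (not q ∨ q) = max(0.9, 0.1) = 0.9
  (p ∧ p) = min(0.6, 0.6) = 0.6
  (q → p): min(1, 1 − 0.1 + 0.6) = 1
  ((q → p) ∨ p) = max(1, 0.6) = 1
  ((p ∧ p) ∨ ((q → p) ∨ p)) = max(0.6, 1) = 1
  ((not q ∨ q) ∧ ((p ∧ p) ∨ ((q → p) ∨ p))) = min(0.9, 1) = 0.9
  (p ∨ ((not q ∨ q) ∧ ((p ∧ p) ∨ ((q → p) ∨ p)))) = max(0.6, 0.9) = 0.9
  Łukasiewicz value = 0.9
Difference: 0.6 − 0.9 = -0.30

-0.30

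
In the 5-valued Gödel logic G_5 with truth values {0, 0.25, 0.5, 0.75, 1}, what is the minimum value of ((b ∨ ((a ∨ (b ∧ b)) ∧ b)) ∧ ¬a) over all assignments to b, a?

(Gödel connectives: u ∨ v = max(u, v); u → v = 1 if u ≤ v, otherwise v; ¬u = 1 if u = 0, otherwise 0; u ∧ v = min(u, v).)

The minimum is attained at b = 0, a = 0:
  (b ∧ b) = min(0, 0) = 0
  (a ∨ (b ∧ b)) = max(0, 0) = 0
  ((a ∨ (b ∧ b)) ∧ b) = min(0, 0) = 0
  (b ∨ ((a ∨ (b ∧ b)) ∧ b)) = max(0, 0) = 0
  ¬a: Gödel ¬ of 0 = 1 (operand is 0)
  ((b ∨ ((a ∨ (b ∧ b)) ∧ b)) ∧ ¬a) = min(0, 1) = 0
Checking all 25 assignments confirms none give a value below 0.00.

0.00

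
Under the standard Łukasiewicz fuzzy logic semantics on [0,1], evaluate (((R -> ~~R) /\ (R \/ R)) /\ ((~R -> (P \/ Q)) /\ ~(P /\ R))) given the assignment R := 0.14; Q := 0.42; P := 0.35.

~R: Łukasiewicz ¬ gives 1 − 0.14 = 0.86
~~R: Łukasiewicz ¬ gives 1 − 0.86 = 0.14
(R -> ~~R): min(1, 1 − 0.14 + 0.14) = 1
(R \/ R) = max(0.14, 0.14) = 0.14
((R -> ~~R) /\ (R \/ R)) = min(1, 0.14) = 0.14
~R: Łukasiewicz ¬ gives 1 − 0.14 = 0.86
(P \/ Q) = max(0.35, 0.42) = 0.42
(~R -> (P \/ Q)): min(1, 1 − 0.86 + 0.42) = 0.56
(P /\ R) = min(0.35, 0.14) = 0.14
~(P /\ R): Łukasiewicz ¬ gives 1 − 0.14 = 0.86
((~R -> (P \/ Q)) /\ ~(P /\ R)) = min(0.56, 0.86) = 0.56
(((R -> ~~R) /\ (R \/ R)) /\ ((~R -> (P \/ Q)) /\ ~(P /\ R))) = min(0.14, 0.56) = 0.14

0.14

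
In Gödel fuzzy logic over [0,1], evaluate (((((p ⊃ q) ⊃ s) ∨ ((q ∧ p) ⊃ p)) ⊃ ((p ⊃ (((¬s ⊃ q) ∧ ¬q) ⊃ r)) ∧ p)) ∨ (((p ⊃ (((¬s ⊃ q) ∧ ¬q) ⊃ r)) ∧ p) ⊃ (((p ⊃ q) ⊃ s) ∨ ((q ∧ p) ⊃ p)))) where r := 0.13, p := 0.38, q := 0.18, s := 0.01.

1.00

(p ⊃ q): 0.38 > 0.18, so result = 0.18
((p ⊃ q) ⊃ s): 0.18 > 0.01, so result = 0.01
(q ∧ p) = min(0.18, 0.38) = 0.18
((q ∧ p) ⊃ p): 0.18 ≤ 0.38, so result = 1
(((p ⊃ q) ⊃ s) ∨ ((q ∧ p) ⊃ p)) = max(0.01, 1) = 1
¬s: Gödel ¬ of 0.01 = 0 (operand ≠ 0)
(¬s ⊃ q): 0 ≤ 0.18, so result = 1
¬q: Gödel ¬ of 0.18 = 0 (operand ≠ 0)
((¬s ⊃ q) ∧ ¬q) = min(1, 0) = 0
(((¬s ⊃ q) ∧ ¬q) ⊃ r): 0 ≤ 0.13, so result = 1
(p ⊃ (((¬s ⊃ q) ∧ ¬q) ⊃ r)): 0.38 ≤ 1, so result = 1
((p ⊃ (((¬s ⊃ q) ∧ ¬q) ⊃ r)) ∧ p) = min(1, 0.38) = 0.38
((((p ⊃ q) ⊃ s) ∨ ((q ∧ p) ⊃ p)) ⊃ ((p ⊃ (((¬s ⊃ q) ∧ ¬q) ⊃ r)) ∧ p)): 1 > 0.38, so result = 0.38
¬s: Gödel ¬ of 0.01 = 0 (operand ≠ 0)
(¬s ⊃ q): 0 ≤ 0.18, so result = 1
¬q: Gödel ¬ of 0.18 = 0 (operand ≠ 0)
((¬s ⊃ q) ∧ ¬q) = min(1, 0) = 0
(((¬s ⊃ q) ∧ ¬q) ⊃ r): 0 ≤ 0.13, so result = 1
(p ⊃ (((¬s ⊃ q) ∧ ¬q) ⊃ r)): 0.38 ≤ 1, so result = 1
((p ⊃ (((¬s ⊃ q) ∧ ¬q) ⊃ r)) ∧ p) = min(1, 0.38) = 0.38
(p ⊃ q): 0.38 > 0.18, so result = 0.18
((p ⊃ q) ⊃ s): 0.18 > 0.01, so result = 0.01
(q ∧ p) = min(0.18, 0.38) = 0.18
((q ∧ p) ⊃ p): 0.18 ≤ 0.38, so result = 1
(((p ⊃ q) ⊃ s) ∨ ((q ∧ p) ⊃ p)) = max(0.01, 1) = 1
(((p ⊃ (((¬s ⊃ q) ∧ ¬q) ⊃ r)) ∧ p) ⊃ (((p ⊃ q) ⊃ s) ∨ ((q ∧ p) ⊃ p))): 0.38 ≤ 1, so result = 1
(((((p ⊃ q) ⊃ s) ∨ ((q ∧ p) ⊃ p)) ⊃ ((p ⊃ (((¬s ⊃ q) ∧ ¬q) ⊃ r)) ∧ p)) ∨ (((p ⊃ (((¬s ⊃ q) ∧ ¬q) ⊃ r)) ∧ p) ⊃ (((p ⊃ q) ⊃ s) ∨ ((q ∧ p) ⊃ p)))) = max(0.38, 1) = 1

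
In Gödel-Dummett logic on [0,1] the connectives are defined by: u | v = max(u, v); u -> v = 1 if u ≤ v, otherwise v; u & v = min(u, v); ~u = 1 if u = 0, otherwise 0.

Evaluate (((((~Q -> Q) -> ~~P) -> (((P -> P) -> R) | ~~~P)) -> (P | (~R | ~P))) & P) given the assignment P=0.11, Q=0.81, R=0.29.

0.11

~Q: Gödel ¬ of 0.81 = 0 (operand ≠ 0)
(~Q -> Q): 0 ≤ 0.81, so result = 1
~P: Gödel ¬ of 0.11 = 0 (operand ≠ 0)
~~P: Gödel ¬ of 0 = 1 (operand is 0)
((~Q -> Q) -> ~~P): 1 ≤ 1, so result = 1
(P -> P): 0.11 ≤ 0.11, so result = 1
((P -> P) -> R): 1 > 0.29, so result = 0.29
~P: Gödel ¬ of 0.11 = 0 (operand ≠ 0)
~~P: Gödel ¬ of 0 = 1 (operand is 0)
~~~P: Gödel ¬ of 1 = 0 (operand ≠ 0)
(((P -> P) -> R) | ~~~P) = max(0.29, 0) = 0.29
(((~Q -> Q) -> ~~P) -> (((P -> P) -> R) | ~~~P)): 1 > 0.29, so result = 0.29
~R: Gödel ¬ of 0.29 = 0 (operand ≠ 0)
~P: Gödel ¬ of 0.11 = 0 (operand ≠ 0)
(~R | ~P) = max(0, 0) = 0
(P | (~R | ~P)) = max(0.11, 0) = 0.11
((((~Q -> Q) -> ~~P) -> (((P -> P) -> R) | ~~~P)) -> (P | (~R | ~P))): 0.29 > 0.11, so result = 0.11
(((((~Q -> Q) -> ~~P) -> (((P -> P) -> R) | ~~~P)) -> (P | (~R | ~P))) & P) = min(0.11, 0.11) = 0.11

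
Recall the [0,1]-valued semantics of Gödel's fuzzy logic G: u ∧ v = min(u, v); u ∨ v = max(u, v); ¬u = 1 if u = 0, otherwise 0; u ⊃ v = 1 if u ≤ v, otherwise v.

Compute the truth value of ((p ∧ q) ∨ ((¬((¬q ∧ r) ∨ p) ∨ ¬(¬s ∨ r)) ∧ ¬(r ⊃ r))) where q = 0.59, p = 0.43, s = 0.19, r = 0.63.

(p ∧ q) = min(0.43, 0.59) = 0.43
¬q: Gödel ¬ of 0.59 = 0 (operand ≠ 0)
(¬q ∧ r) = min(0, 0.63) = 0
((¬q ∧ r) ∨ p) = max(0, 0.43) = 0.43
¬((¬q ∧ r) ∨ p): Gödel ¬ of 0.43 = 0 (operand ≠ 0)
¬s: Gödel ¬ of 0.19 = 0 (operand ≠ 0)
(¬s ∨ r) = max(0, 0.63) = 0.63
¬(¬s ∨ r): Gödel ¬ of 0.63 = 0 (operand ≠ 0)
(¬((¬q ∧ r) ∨ p) ∨ ¬(¬s ∨ r)) = max(0, 0) = 0
(r ⊃ r): 0.63 ≤ 0.63, so result = 1
¬(r ⊃ r): Gödel ¬ of 1 = 0 (operand ≠ 0)
((¬((¬q ∧ r) ∨ p) ∨ ¬(¬s ∨ r)) ∧ ¬(r ⊃ r)) = min(0, 0) = 0
((p ∧ q) ∨ ((¬((¬q ∧ r) ∨ p) ∨ ¬(¬s ∨ r)) ∧ ¬(r ⊃ r))) = max(0.43, 0) = 0.43

0.43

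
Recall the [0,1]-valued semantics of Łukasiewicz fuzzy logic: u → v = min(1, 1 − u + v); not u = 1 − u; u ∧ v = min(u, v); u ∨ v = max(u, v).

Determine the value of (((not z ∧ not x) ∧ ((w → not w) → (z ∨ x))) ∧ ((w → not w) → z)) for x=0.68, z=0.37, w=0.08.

0.32

not z: Łukasiewicz ¬ gives 1 − 0.37 = 0.63
not x: Łukasiewicz ¬ gives 1 − 0.68 = 0.32
(not z ∧ not x) = min(0.63, 0.32) = 0.32
not w: Łukasiewicz ¬ gives 1 − 0.08 = 0.92
(w → not w): min(1, 1 − 0.08 + 0.92) = 1
(z ∨ x) = max(0.37, 0.68) = 0.68
((w → not w) → (z ∨ x)): min(1, 1 − 1 + 0.68) = 0.68
((not z ∧ not x) ∧ ((w → not w) → (z ∨ x))) = min(0.32, 0.68) = 0.32
not w: Łukasiewicz ¬ gives 1 − 0.08 = 0.92
(w → not w): min(1, 1 − 0.08 + 0.92) = 1
((w → not w) → z): min(1, 1 − 1 + 0.37) = 0.37
(((not z ∧ not x) ∧ ((w → not w) → (z ∨ x))) ∧ ((w → not w) → z)) = min(0.32, 0.37) = 0.32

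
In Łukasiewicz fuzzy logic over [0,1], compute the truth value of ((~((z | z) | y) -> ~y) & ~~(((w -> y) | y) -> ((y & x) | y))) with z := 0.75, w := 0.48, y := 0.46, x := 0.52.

(z | z) = max(0.75, 0.75) = 0.75
((z | z) | y) = max(0.75, 0.46) = 0.75
~((z | z) | y): Łukasiewicz ¬ gives 1 − 0.75 = 0.25
~y: Łukasiewicz ¬ gives 1 − 0.46 = 0.54
(~((z | z) | y) -> ~y): min(1, 1 − 0.25 + 0.54) = 1
(w -> y): min(1, 1 − 0.48 + 0.46) = 0.98
((w -> y) | y) = max(0.98, 0.46) = 0.98
(y & x) = min(0.46, 0.52) = 0.46
((y & x) | y) = max(0.46, 0.46) = 0.46
(((w -> y) | y) -> ((y & x) | y)): min(1, 1 − 0.98 + 0.46) = 0.48
~(((w -> y) | y) -> ((y & x) | y)): Łukasiewicz ¬ gives 1 − 0.48 = 0.52
~~(((w -> y) | y) -> ((y & x) | y)): Łukasiewicz ¬ gives 1 − 0.52 = 0.48
((~((z | z) | y) -> ~y) & ~~(((w -> y) | y) -> ((y & x) | y))) = min(1, 0.48) = 0.48

0.48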